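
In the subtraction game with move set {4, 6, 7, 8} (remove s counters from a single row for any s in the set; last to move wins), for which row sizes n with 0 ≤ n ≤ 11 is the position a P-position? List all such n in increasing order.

0, 1, 2, 3

Compute g(0), g(1), … for moves {4, 6, 7, 8}:
k:     0  1  2  3  4  5  6  7  8  9 10 11
g(k):  0  0  0  0  1  1  1  1  2  2  2  2
The P-positions (g = 0) in 0..11 are 0, 1, 2, 3.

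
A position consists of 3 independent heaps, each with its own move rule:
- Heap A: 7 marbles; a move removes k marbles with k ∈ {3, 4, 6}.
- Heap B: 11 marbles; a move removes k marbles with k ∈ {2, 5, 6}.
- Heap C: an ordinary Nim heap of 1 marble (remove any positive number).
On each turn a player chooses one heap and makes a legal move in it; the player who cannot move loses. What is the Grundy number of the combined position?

3

Grundy values for heap A (subtraction set {3, 4, 6}):
k:     0  1  2  3  4  5  6  7
g(k):  0  0  0  1  1  1  2  2
So g(7) = 2.
Build the Grundy sequence for heap B with g(k) = mex{g(k−s) : s ∈ {2, 5, 6}, s ≤ k}:
g(0) = mex{} = 0
g(1) = mex{} = 0
g(2) = mex{0} = 1
g(3) = mex{0} = 1
g(4) = mex{1} = 0
g(5) = mex{0,1} = 2
g(6) = mex{0} = 1
g(7) = mex{0,1,2} = 3
g(8) = mex{1} = 0
g(9) = mex{0,1,3} = 2
g(10) = mex{0,2} = 1
g(11) = mex{1,2} = 0
So g(11) = 0.
Heap C is a plain Nim heap of size 1, so its Grundy value is 1.
By the Sprague-Grundy theorem, the Grundy value of a sum of independent games is the XOR of the component values.
Combined value = 2 XOR 0 XOR 1 = 3.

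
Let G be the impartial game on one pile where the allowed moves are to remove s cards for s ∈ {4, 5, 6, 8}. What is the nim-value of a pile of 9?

Grundy values for subtraction set {4, 5, 6, 8}:
g(0) = mex{} = 0
g(1) = mex{} = 0
g(2) = mex{} = 0
g(3) = mex{} = 0
g(4) = mex{0} = 1
g(5) = mex{0} = 1
g(6) = mex{0} = 1
g(7) = mex{0} = 1
g(8) = mex{0,1} = 2
g(9) = mex{0,1} = 2
So g(9) = 2.

2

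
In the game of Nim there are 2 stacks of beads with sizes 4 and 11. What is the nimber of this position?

15

Nim-sum: 4 ⊕ 11 = 15.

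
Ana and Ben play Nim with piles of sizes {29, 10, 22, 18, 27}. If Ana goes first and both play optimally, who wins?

Nim-sum: 29 ^ 10 ^ 22 ^ 18 ^ 27 = 8.
The nim-sum is 8 ≠ 0, so this is an N-position: the player to move can win; Ana has a winning move.

Ana wins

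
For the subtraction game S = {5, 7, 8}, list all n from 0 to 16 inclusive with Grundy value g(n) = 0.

Grundy values for subtraction set {5, 7, 8}:
k:     0  1  2  3  4  5  6  7  8  9 10 11 12 13 14 15 16
g(k):  0  0  0  0  0  1  1  1  1  1  2  2  2  0  0  0  0
The P-positions (g = 0) in 0..16 are 0, 1, 2, 3, 4, 13, 14, 15, 16.

0, 1, 2, 3, 4, 13, 14, 15, 16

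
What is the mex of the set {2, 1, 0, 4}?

3

The values 0, 1, 2 are all present; 3 is the first non-negative integer missing from the set.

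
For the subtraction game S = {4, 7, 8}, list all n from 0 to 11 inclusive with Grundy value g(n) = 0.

Grundy values for subtraction set {4, 7, 8}:
g(0) = mex{} = 0
g(1) = mex{} = 0
g(2) = mex{} = 0
g(3) = mex{} = 0
g(4) = mex{0} = 1
g(5) = mex{0} = 1
g(6) = mex{0} = 1
g(7) = mex{0} = 1
g(8) = mex{0,1} = 2
g(9) = mex{0,1} = 2
g(10) = mex{0,1} = 2
g(11) = mex{0,1} = 2
The P-positions (g = 0) in 0..11 are 0, 1, 2, 3.

0, 1, 2, 3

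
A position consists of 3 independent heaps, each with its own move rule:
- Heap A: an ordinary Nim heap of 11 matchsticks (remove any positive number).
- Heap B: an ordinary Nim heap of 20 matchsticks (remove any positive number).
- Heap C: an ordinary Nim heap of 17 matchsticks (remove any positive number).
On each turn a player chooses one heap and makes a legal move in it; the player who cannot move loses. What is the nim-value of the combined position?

Heap A is a plain Nim heap of size 11, so its Grundy value is 11.
Heap B is a plain Nim heap of size 20, so its Grundy value is 20.
Heap C is a plain Nim heap of size 17, so its Grundy value is 17.
By the Sprague-Grundy theorem, the Grundy value of a sum of independent games is the XOR of the component values.
Combined value = 11 ⊕ 20 ⊕ 17 = 14.

14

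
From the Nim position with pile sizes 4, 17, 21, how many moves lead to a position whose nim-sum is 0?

Nim-sum: 4 XOR 17 XOR 21 = 0.
The nim-sum is already 0, so every move leaves a nonzero nim-sum — there are no winning moves.

0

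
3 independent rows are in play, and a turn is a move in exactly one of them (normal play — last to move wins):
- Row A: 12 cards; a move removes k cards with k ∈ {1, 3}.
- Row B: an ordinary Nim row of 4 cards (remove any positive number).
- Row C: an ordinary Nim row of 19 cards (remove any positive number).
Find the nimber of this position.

23

Grundy values for row A (subtraction set {1, 3}):
g(0) = mex{} = 0
g(1) = mex{0} = 1
g(2) = mex{1} = 0
g(3) = mex{0} = 1
g(4) = mex{1} = 0
g(5) = mex{0} = 1
g(6) = mex{1} = 0
g(7) = mex{0} = 1
g(8) = mex{1} = 0
g(9) = mex{0} = 1
g(10) = mex{1} = 0
g(11) = mex{0} = 1
g(12) = mex{1} = 0
So g(12) = 0.
Row B is a plain Nim row of size 4, so its Grundy value is 4.
Row C is a plain Nim row of size 19, so its Grundy value is 19.
The value of a disjunctive sum is the nim-sum of the parts.
Combined value = 0 ⊕ 4 ⊕ 19 = 23.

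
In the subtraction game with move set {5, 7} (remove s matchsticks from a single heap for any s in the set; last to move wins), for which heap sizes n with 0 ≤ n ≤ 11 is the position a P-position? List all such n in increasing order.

Compute g(0), g(1), … for moves {5, 7}:
k:     0  1  2  3  4  5  6  7  8  9 10 11
g(k):  0  0  0  0  0  1  1  1  1  1  2  2
The P-positions (g = 0) in 0..11 are 0, 1, 2, 3, 4.

0, 1, 2, 3, 4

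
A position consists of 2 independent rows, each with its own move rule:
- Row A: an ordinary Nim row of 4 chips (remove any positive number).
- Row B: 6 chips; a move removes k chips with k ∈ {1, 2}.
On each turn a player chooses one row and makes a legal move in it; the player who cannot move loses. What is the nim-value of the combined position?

Row A is a plain Nim row of size 4, so its Grundy value is 4.
For row B, compute g(0), g(1), … with moves {1, 2}:
g(0) = mex{} = 0
g(1) = mex{0} = 1
g(2) = mex{0,1} = 2
g(3) = mex{1,2} = 0
g(4) = mex{0,2} = 1
g(5) = mex{0,1} = 2
g(6) = mex{1,2} = 0
So g(6) = 0.
The value of a disjunctive sum is the nim-sum of the parts.
Combined value = 4 ⊕ 0 = 4.

4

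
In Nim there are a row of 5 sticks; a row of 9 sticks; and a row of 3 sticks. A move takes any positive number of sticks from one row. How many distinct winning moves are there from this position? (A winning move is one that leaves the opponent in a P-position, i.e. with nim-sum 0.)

1

Nim-sum: 5 ⊕ 9 ⊕ 3 = 15.
The overall nim-sum is X = 15. A row of size p has a winning move iff p XOR X < p (reduce it to p XOR X).
  5: 5 XOR 15 = 10 ≥ 5 — no move.
  9: 9 XOR 15 = 6 < 9 — winning move (to 6).
  3: 3 XOR 15 = 12 ≥ 3 — no move.
That gives 1 winning move.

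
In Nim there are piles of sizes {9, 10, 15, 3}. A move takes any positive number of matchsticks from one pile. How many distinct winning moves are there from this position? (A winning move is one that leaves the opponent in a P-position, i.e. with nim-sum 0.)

Compute the nim-sum pairwise:
9 XOR 10 = 3
3 XOR 15 = 12
12 XOR 3 = 15
The overall nim-sum is X = 15. A pile of size p has a winning move iff p XOR X < p (reduce it to p XOR X).
  9: 9 XOR 15 = 6 < 9 — winning move (to 6).
  10: 10 XOR 15 = 5 < 10 — winning move (to 5).
  15: 15 XOR 15 = 0 < 15 — winning move (to 0).
  3: 3 XOR 15 = 12 ≥ 3 — no move.
That gives 3 winning moves.

3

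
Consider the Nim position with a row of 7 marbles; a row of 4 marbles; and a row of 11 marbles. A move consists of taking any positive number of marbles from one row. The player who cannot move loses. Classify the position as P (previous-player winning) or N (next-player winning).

N-position

Bitwise XOR of the heap sizes:
  0111  (7)
  0100  (4)
  1011  (11)
  ----
  1000  (8)
The nim-sum is 8 ≠ 0, so this is an N-position: the player to move can win.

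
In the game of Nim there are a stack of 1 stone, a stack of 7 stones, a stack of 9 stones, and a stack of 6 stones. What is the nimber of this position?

Compute the nim-sum pairwise:
1 ⊕ 7 = 6
6 ⊕ 9 = 15
15 ⊕ 6 = 9

9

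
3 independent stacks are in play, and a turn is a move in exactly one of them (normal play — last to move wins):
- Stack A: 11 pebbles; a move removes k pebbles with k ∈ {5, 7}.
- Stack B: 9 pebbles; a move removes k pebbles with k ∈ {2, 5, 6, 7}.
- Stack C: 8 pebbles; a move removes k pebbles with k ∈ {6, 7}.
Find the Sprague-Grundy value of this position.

1

For stack A, compute g(0), g(1), … with moves {5, 7}:
k:     0  1  2  3  4  5  6  7  8  9 10 11
g(k):  0  0  0  0  0  1  1  1  1  1  2  2
So g(11) = 2.
Build the Grundy sequence for stack B with g(k) = mex{g(k−s) : s ∈ {2, 5, 6, 7}, s ≤ k}:
k:     0  1  2  3  4  5  6  7  8  9
g(k):  0  0  1  1  0  2  1  3  2  2
So g(9) = 2.
Grundy values for stack C (subtraction set {6, 7}):
g(0) = mex{} = 0
g(1) = mex{} = 0
g(2) = mex{} = 0
g(3) = mex{} = 0
g(4) = mex{} = 0
g(5) = mex{} = 0
g(6) = mex{0} = 1
g(7) = mex{0} = 1
g(8) = mex{0} = 1
So g(8) = 1.
By the Sprague-Grundy theorem, the Grundy value of a sum of independent games is the XOR of the component values.
Combined value = 2 ⊕ 2 ⊕ 1 = 1.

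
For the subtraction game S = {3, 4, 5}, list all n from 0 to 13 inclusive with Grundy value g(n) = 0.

0, 1, 2, 8, 9, 10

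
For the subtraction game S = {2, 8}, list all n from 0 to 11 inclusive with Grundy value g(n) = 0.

Compute g(0), g(1), … for moves {2, 8}:
g(0) = mex{} = 0
g(1) = mex{} = 0
g(2) = mex{0} = 1
g(3) = mex{0} = 1
g(4) = mex{1} = 0
g(5) = mex{1} = 0
g(6) = mex{0} = 1
g(7) = mex{0} = 1
g(8) = mex{0,1} = 2
g(9) = mex{0,1} = 2
g(10) = mex{1,2} = 0
g(11) = mex{1,2} = 0
The P-positions (g = 0) in 0..11 are 0, 1, 4, 5, 10, 11.

0, 1, 4, 5, 10, 11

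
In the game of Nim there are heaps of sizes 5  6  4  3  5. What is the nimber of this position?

In binary:
  101  (5)
  110  (6)
  100  (4)
  011  (3)
  101  (5)
  ---
  001  (1)

1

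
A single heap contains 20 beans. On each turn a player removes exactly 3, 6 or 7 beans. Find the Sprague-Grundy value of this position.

0

Build the Grundy sequence with g(k) = mex{g(k−s) : s ∈ {3, 6, 7}, s ≤ k}:
k:     0  1  2  3  4  5  6  7  8  9 10 11 12 13 14 15 16 17 18 19 20
g(k):  0  0  0  1  1  1  2  2  2  3  0  0  0  1  1  1  2  2  2  3  0
So g(20) = 0.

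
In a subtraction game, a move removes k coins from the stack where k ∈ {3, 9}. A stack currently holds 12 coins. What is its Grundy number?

Compute g(0), g(1), … for moves {3, 9}:
k:     0  1  2  3  4  5  6  7  8  9 10 11 12
g(k):  0  0  0  1  1  1  0  0  0  1  1  1  0
So g(12) = 0.

0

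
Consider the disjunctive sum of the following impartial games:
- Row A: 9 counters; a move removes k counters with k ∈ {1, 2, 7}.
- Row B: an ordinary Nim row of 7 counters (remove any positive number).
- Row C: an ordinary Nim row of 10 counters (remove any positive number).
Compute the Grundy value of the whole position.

Build the Grundy sequence for row A with g(k) = mex{g(k−s) : s ∈ {1, 2, 7}, s ≤ k}:
k:     0  1  2  3  4  5  6  7  8  9
g(k):  0  1  2  0  1  2  0  1  2  0
So g(9) = 0.
Row B is a plain Nim row of size 7, so its Grundy value is 7.
Row C is a plain Nim row of size 10, so its Grundy value is 10.
By the Sprague-Grundy theorem, the Grundy value of a sum of independent games is the XOR of the component values.
Combined value = 0 ⊕ 7 ⊕ 10 = 13.

13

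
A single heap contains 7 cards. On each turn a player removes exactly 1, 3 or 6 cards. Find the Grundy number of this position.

Compute g(0), g(1), … for moves {1, 3, 6}:
g(0) = mex{} = 0
g(1) = mex{0} = 1
g(2) = mex{1} = 0
g(3) = mex{0} = 1
g(4) = mex{1} = 0
g(5) = mex{0} = 1
g(6) = mex{0,1} = 2
g(7) = mex{0,1,2} = 3
So g(7) = 3.

3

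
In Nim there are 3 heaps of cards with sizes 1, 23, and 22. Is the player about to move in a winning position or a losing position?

Nim-sum: 1 XOR 23 XOR 22 = 0.
The nim-sum is 0, so this is a P-position: the player to move is in a losing position under optimal play.

Losing position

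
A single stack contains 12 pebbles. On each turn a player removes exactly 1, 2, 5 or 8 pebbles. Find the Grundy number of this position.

0

Build the Grundy sequence with g(k) = mex{g(k−s) : s ∈ {1, 2, 5, 8}, s ≤ k}:
k:     0  1  2  3  4  5  6  7  8  9 10 11 12
g(k):  0  1  2  0  1  2  0  1  2  0  1  2  0
So g(12) = 0.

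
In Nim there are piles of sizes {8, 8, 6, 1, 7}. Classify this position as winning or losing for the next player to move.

Losing position

Nim-sum: 8 ⊕ 8 ⊕ 6 ⊕ 1 ⊕ 7 = 0.
The nim-sum is 0, so this is a P-position: the player to move is in a losing position under optimal play.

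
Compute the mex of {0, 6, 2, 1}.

The values 0, 1, 2 are all present; 3 is the first non-negative integer missing from the set.

3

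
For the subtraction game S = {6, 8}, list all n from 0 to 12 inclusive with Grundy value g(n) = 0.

Grundy values for subtraction set {6, 8}:
k:     0  1  2  3  4  5  6  7  8  9 10 11 12
g(k):  0  0  0  0  0  0  1  1  1  1  1  1  2
The P-positions (g = 0) in 0..12 are 0, 1, 2, 3, 4, 5.

0, 1, 2, 3, 4, 5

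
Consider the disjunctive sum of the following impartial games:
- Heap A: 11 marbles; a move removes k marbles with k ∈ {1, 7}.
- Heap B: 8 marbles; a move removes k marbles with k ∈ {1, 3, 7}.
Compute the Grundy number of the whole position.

1

Grundy values for heap A (subtraction set {1, 7}):
k:     0  1  2  3  4  5  6  7  8  9 10 11
g(k):  0  1  0  1  0  1  0  1  0  1  0  1
So g(11) = 1.
Build the Grundy sequence for heap B with g(k) = mex{g(k−s) : s ∈ {1, 3, 7}, s ≤ k}:
k:     0  1  2  3  4  5  6  7  8
g(k):  0  1  0  1  0  1  0  1  0
So g(8) = 0.
The value of a disjunctive sum is the nim-sum of the parts.
Combined value = 1 XOR 0 = 1.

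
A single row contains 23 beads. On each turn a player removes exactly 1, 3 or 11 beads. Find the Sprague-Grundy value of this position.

1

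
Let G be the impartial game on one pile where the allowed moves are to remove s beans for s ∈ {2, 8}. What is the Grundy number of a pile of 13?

1

Build the Grundy sequence with g(k) = mex{g(k−s) : s ∈ {2, 8}, s ≤ k}:
k:     0  1  2  3  4  5  6  7  8  9 10 11 12 13
g(k):  0  0  1  1  0  0  1  1  2  2  0  0  1  1
So g(13) = 1.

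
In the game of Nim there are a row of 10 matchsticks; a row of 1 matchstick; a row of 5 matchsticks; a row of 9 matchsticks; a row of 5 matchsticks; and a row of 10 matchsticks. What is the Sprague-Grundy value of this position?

8

Nim-sum: 10 XOR 1 XOR 5 XOR 9 XOR 5 XOR 10 = 8.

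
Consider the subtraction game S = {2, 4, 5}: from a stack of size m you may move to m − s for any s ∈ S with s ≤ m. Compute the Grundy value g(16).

1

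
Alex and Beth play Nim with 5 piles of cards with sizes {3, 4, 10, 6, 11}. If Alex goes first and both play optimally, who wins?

Nim-sum: 3 XOR 4 XOR 10 XOR 6 XOR 11 = 0.
The nim-sum is 0, so this is a P-position: the player to move is in a losing position under optimal play; Alex is about to move from it and so loses — Beth wins.

Beth wins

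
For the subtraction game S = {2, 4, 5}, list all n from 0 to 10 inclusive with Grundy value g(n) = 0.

Compute g(0), g(1), … for moves {2, 4, 5}:
k:     0  1  2  3  4  5  6  7  8  9 10
g(k):  0  0  1  1  2  2  3  0  0  1  1
The P-positions (g = 0) in 0..10 are 0, 1, 7, 8.

0, 1, 7, 8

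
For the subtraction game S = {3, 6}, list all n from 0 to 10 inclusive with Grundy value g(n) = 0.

0, 1, 2, 9, 10

Build the Grundy sequence with g(k) = mex{g(k−s) : s ∈ {3, 6}, s ≤ k}:
g(0) = mex{} = 0
g(1) = mex{} = 0
g(2) = mex{} = 0
g(3) = mex{0} = 1
g(4) = mex{0} = 1
g(5) = mex{0} = 1
g(6) = mex{0,1} = 2
g(7) = mex{0,1} = 2
g(8) = mex{0,1} = 2
g(9) = mex{1,2} = 0
g(10) = mex{1,2} = 0
The P-positions (g = 0) in 0..10 are 0, 1, 2, 9, 10.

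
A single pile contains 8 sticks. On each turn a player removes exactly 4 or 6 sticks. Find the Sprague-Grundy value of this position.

2

Compute g(0), g(1), … for moves {4, 6}:
k:     0  1  2  3  4  5  6  7  8
g(k):  0  0  0  0  1  1  1  1  2
So g(8) = 2.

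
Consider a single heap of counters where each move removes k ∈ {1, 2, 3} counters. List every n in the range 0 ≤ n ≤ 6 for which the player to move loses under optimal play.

0, 4

Grundy values for subtraction set {1, 2, 3}:
k:     0  1  2  3  4  5  6
g(k):  0  1  2  3  0  1  2
The P-positions (g = 0) in 0..6 are 0, 4.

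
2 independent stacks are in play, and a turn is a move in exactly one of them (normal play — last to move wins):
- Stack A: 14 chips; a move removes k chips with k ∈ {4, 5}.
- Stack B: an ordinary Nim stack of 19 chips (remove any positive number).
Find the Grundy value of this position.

Build the Grundy sequence for stack A with g(k) = mex{g(k−s) : s ∈ {4, 5}, s ≤ k}:
g(0) = mex{} = 0
g(1) = mex{} = 0
g(2) = mex{} = 0
g(3) = mex{} = 0
g(4) = mex{0} = 1
g(5) = mex{0} = 1
g(6) = mex{0} = 1
g(7) = mex{0} = 1
g(8) = mex{0,1} = 2
g(9) = mex{1} = 0
g(10) = mex{1} = 0
g(11) = mex{1} = 0
g(12) = mex{1,2} = 0
g(13) = mex{0,2} = 1
g(14) = mex{0} = 1
So g(14) = 1.
Stack B is a plain Nim stack of size 19, so its Grundy value is 19.
The value of a disjunctive sum is the nim-sum of the parts.
Combined value = 1 ⊕ 19 = 18.

18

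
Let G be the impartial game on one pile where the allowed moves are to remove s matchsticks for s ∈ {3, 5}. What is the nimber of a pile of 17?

Grundy values for subtraction set {3, 5}:
k:     0  1  2  3  4  5  6  7  8  9 10 11 12 13 14 15 16 17
g(k):  0  0  0  1  1  1  2  2  0  0  0  1  1  1  2  2  0  0
So g(17) = 0.

0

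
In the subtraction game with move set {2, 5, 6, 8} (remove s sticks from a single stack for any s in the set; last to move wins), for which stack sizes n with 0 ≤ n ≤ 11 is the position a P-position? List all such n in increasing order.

0, 1, 4, 11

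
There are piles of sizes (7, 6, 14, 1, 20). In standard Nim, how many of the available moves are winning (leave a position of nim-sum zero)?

Compute the nim-sum pairwise:
7 ^ 6 = 1
1 ^ 14 = 15
15 ^ 1 = 14
14 ^ 20 = 26
The overall nim-sum is X = 26. A pile of size p has a winning move iff p XOR X < p (reduce it to p XOR X).
  7: 7 XOR 26 = 29 ≥ 7 — no move.
  6: 6 XOR 26 = 28 ≥ 6 — no move.
  14: 14 XOR 26 = 20 ≥ 14 — no move.
  1: 1 XOR 26 = 27 ≥ 1 — no move.
  20: 20 XOR 26 = 14 < 20 — winning move (to 14).
That gives 1 winning move.

1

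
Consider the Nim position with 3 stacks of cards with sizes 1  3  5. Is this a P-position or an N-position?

Compute the nim-sum pairwise:
1 ⊕ 3 = 2
2 ⊕ 5 = 7
The nim-sum is 7 ≠ 0, so this is an N-position: the player to move can win.

N-position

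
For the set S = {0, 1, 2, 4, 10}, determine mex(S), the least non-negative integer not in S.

The values 0, 1, 2 are all present; 3 is the first non-negative integer missing from the set.

3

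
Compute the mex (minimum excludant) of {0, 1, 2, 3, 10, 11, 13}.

4

The values 0, 1, 2, 3 are all present; 4 is the first non-negative integer missing from the set.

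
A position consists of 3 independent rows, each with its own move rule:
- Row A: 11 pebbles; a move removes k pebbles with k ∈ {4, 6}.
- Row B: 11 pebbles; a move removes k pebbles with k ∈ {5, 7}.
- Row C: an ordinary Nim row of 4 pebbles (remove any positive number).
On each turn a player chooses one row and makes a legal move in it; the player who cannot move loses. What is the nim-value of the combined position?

For row A, compute g(0), g(1), … with moves {4, 6}:
g(0) = mex{} = 0
g(1) = mex{} = 0
g(2) = mex{} = 0
g(3) = mex{} = 0
g(4) = mex{0} = 1
g(5) = mex{0} = 1
g(6) = mex{0} = 1
g(7) = mex{0} = 1
g(8) = mex{0,1} = 2
g(9) = mex{0,1} = 2
g(10) = mex{1} = 0
g(11) = mex{1} = 0
So g(11) = 0.
For row B, compute g(0), g(1), … with moves {5, 7}:
k:     0  1  2  3  4  5  6  7  8  9 10 11
g(k):  0  0  0  0  0  1  1  1  1  1  2  2
So g(11) = 2.
Row C is a plain Nim row of size 4, so its Grundy value is 4.
By the Sprague-Grundy theorem, the Grundy value of a sum of independent games is the XOR of the component values.
Combined value = 0 ⊕ 2 ⊕ 4 = 6.

6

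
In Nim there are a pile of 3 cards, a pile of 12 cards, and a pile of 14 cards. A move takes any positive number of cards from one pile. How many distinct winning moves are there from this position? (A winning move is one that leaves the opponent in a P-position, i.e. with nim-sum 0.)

1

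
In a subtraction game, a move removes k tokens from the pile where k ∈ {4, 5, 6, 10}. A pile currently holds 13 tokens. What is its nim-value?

3

Compute g(0), g(1), … for moves {4, 5, 6, 10}:
g(0) = mex{} = 0
g(1) = mex{} = 0
g(2) = mex{} = 0
g(3) = mex{} = 0
g(4) = mex{0} = 1
g(5) = mex{0} = 1
g(6) = mex{0} = 1
g(7) = mex{0} = 1
g(8) = mex{0,1} = 2
g(9) = mex{0,1} = 2
g(10) = mex{0,1} = 2
g(11) = mex{0,1} = 2
g(12) = mex{0,1,2} = 3
g(13) = mex{0,1,2} = 3
So g(13) = 3.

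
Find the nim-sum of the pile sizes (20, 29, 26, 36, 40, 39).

56

Write each in binary and XOR column by column:
  010100  (20)
  011101  (29)
  011010  (26)
  100100  (36)
  101000  (40)
  100111  (39)
  ------
  111000  (56)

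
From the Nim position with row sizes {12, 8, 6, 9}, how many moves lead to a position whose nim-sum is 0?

In binary:
  1100  (12)
  1000  (8)
  0110  (6)
  1001  (9)
  ----
  1011  (11)
The overall nim-sum is X = 11. A row of size p has a winning move iff p XOR X < p (reduce it to p XOR X).
  12: 12 XOR 11 = 7 < 12 — winning move (to 7).
  8: 8 XOR 11 = 3 < 8 — winning move (to 3).
  6: 6 XOR 11 = 13 ≥ 6 — no move.
  9: 9 XOR 11 = 2 < 9 — winning move (to 2).
That gives 3 winning moves.

3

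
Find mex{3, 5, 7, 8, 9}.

0 is not in the set, so the mex is 0.

0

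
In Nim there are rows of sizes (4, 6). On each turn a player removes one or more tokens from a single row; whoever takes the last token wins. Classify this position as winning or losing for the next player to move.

Winning position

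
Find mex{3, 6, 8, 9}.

0 is not in the set, so the mex is 0.

0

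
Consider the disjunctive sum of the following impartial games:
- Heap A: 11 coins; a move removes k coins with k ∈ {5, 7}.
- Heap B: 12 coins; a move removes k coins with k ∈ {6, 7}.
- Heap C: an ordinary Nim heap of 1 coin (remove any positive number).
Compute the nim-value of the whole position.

For heap A, compute g(0), g(1), … with moves {5, 7}:
g(0) = mex{} = 0
g(1) = mex{} = 0
g(2) = mex{} = 0
g(3) = mex{} = 0
g(4) = mex{} = 0
g(5) = mex{0} = 1
g(6) = mex{0} = 1
g(7) = mex{0} = 1
g(8) = mex{0} = 1
g(9) = mex{0} = 1
g(10) = mex{0,1} = 2
g(11) = mex{0,1} = 2
So g(11) = 2.
Grundy values for heap B (subtraction set {6, 7}):
g(0) = mex{} = 0
g(1) = mex{} = 0
g(2) = mex{} = 0
g(3) = mex{} = 0
g(4) = mex{} = 0
g(5) = mex{} = 0
g(6) = mex{0} = 1
g(7) = mex{0} = 1
g(8) = mex{0} = 1
g(9) = mex{0} = 1
g(10) = mex{0} = 1
g(11) = mex{0} = 1
g(12) = mex{0,1} = 2
So g(12) = 2.
Heap C is a plain Nim heap of size 1, so its Grundy value is 1.
The value of a disjunctive sum is the nim-sum of the parts.
Combined value = 2 ⊕ 2 ⊕ 1 = 1.

1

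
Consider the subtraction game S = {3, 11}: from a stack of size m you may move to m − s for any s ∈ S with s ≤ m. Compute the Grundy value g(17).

1

Build the Grundy sequence with g(k) = mex{g(k−s) : s ∈ {3, 11}, s ≤ k}:
k:     0  1  2  3  4  5  6  7  8  9 10 11 12 13 14 15 16 17
g(k):  0  0  0  1  1  1  0  0  0  1  1  1  2  2  0  0  0  1
So g(17) = 1.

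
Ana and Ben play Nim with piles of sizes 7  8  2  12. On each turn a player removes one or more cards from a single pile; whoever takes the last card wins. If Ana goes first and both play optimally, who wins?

Write each in binary and XOR column by column:
  0111  (7)
  1000  (8)
  0010  (2)
  1100  (12)
  ----
  0001  (1)
The nim-sum is 1 ≠ 0, so this is an N-position: the player to move can win; Ana has a winning move.

Ana wins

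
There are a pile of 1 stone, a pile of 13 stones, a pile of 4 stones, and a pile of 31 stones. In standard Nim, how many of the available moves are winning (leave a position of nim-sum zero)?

Nim-sum: 1 ⊕ 13 ⊕ 4 ⊕ 31 = 23.
The overall nim-sum is X = 23. A pile of size p has a winning move iff p XOR X < p (reduce it to p XOR X).
  1: 1 XOR 23 = 22 ≥ 1 — no move.
  13: 13 XOR 23 = 26 ≥ 13 — no move.
  4: 4 XOR 23 = 19 ≥ 4 — no move.
  31: 31 XOR 23 = 8 < 31 — winning move (to 8).
That gives 1 winning move.

1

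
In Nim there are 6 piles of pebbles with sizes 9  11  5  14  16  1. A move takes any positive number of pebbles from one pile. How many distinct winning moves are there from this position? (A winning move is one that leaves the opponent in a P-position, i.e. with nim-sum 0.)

1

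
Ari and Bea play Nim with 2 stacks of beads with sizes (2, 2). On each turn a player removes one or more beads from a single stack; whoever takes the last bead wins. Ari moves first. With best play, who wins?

Bea wins

Nim-sum: 2 ⊕ 2 = 0.
The nim-sum is 0, so this is a P-position: the player to move is in a losing position under optimal play; Ari is about to move from it and so loses — Bea wins.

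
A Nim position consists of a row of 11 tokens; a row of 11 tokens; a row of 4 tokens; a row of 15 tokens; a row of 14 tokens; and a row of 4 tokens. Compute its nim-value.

1

Write each in binary and XOR column by column:
  1011  (11)
  1011  (11)
  0100  (4)
  1111  (15)
  1110  (14)
  0100  (4)
  ----
  0001  (1)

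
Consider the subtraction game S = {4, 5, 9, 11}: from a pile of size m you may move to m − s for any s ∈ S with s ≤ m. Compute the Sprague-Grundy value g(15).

0

Grundy values for subtraction set {4, 5, 9, 11}:
k:     0  1  2  3  4  5  6  7  8  9 10 11 12 13 14 15
g(k):  0  0  0  0  1  1  1  1  2  2  2  2  3  3  3  0
So g(15) = 0.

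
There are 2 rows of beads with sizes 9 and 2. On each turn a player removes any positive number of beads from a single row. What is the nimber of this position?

11

Compute the nim-sum pairwise:
9 XOR 2 = 11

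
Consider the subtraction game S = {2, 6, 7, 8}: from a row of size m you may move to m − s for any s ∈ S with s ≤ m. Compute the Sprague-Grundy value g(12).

2

Grundy values for subtraction set {2, 6, 7, 8}:
k:     0  1  2  3  4  5  6  7  8  9 10 11 12
g(k):  0  0  1  1  0  0  1  1  2  2  3  3  2
So g(12) = 2.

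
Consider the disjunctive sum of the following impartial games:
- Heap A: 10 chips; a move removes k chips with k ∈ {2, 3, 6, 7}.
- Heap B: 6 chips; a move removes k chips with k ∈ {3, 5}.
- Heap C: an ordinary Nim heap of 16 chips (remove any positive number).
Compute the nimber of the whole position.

Build the Grundy sequence for heap A with g(k) = mex{g(k−s) : s ∈ {2, 3, 6, 7}, s ≤ k}:
k:     0  1  2  3  4  5  6  7  8  9 10
g(k):  0  0  1  1  2  0  3  1  2  0  0
So g(10) = 0.
For heap B, compute g(0), g(1), … with moves {3, 5}:
g(0) = mex{} = 0
g(1) = mex{} = 0
g(2) = mex{} = 0
g(3) = mex{0} = 1
g(4) = mex{0} = 1
g(5) = mex{0} = 1
g(6) = mex{0,1} = 2
So g(6) = 2.
Heap C is a plain Nim heap of size 16, so its Grundy value is 16.
The value of a disjunctive sum is the nim-sum of the parts.
Combined value = 0 XOR 2 XOR 16 = 18.

18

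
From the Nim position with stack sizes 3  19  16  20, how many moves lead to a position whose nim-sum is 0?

Bitwise XOR of the heap sizes:
  00011  (3)
  10011  (19)
  10000  (16)
  10100  (20)
  -----
  10100  (20)
The overall nim-sum is X = 20. A stack of size p has a winning move iff p XOR X < p (reduce it to p XOR X).
  3: 3 XOR 20 = 23 ≥ 3 — no move.
  19: 19 XOR 20 = 7 < 19 — winning move (to 7).
  16: 16 XOR 20 = 4 < 16 — winning move (to 4).
  20: 20 XOR 20 = 0 < 20 — winning move (to 0).
That gives 3 winning moves.

3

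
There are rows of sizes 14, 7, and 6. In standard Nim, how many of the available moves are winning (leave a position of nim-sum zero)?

1

Compute the nim-sum pairwise:
14 XOR 7 = 9
9 XOR 6 = 15
The overall nim-sum is X = 15. A row of size p has a winning move iff p XOR X < p (reduce it to p XOR X).
  14: 14 XOR 15 = 1 < 14 — winning move (to 1).
  7: 7 XOR 15 = 8 ≥ 7 — no move.
  6: 6 XOR 15 = 9 ≥ 6 — no move.
That gives 1 winning move.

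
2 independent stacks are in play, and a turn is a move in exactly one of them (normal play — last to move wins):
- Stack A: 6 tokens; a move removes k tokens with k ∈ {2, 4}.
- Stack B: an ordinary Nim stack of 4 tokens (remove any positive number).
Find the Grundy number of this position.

4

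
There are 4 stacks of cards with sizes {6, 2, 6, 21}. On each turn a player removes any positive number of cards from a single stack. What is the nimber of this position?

Compute the nim-sum pairwise:
6 ⊕ 2 = 4
4 ⊕ 6 = 2
2 ⊕ 21 = 23

23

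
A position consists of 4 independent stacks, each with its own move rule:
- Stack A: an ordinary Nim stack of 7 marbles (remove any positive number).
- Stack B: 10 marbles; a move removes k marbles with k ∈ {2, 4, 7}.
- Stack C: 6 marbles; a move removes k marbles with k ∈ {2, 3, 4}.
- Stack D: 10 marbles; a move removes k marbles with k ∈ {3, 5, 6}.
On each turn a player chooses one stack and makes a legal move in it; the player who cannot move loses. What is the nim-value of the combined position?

5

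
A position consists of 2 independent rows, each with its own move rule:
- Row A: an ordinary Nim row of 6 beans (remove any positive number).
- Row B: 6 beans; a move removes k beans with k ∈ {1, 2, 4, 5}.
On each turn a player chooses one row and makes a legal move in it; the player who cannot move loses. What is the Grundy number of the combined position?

6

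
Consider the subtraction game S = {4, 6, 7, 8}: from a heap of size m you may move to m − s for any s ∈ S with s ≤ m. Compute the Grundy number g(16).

Compute g(0), g(1), … for moves {4, 6, 7, 8}:
k:     0  1  2  3  4  5  6  7  8  9 10 11 12 13 14 15 16
g(k):  0  0  0  0  1  1  1  1  2  2  2  2  0  0  0  0  1
So g(16) = 1.

1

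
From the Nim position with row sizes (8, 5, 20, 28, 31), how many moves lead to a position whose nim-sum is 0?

3

Compute the nim-sum pairwise:
8 XOR 5 = 13
13 XOR 20 = 25
25 XOR 28 = 5
5 XOR 31 = 26
The overall nim-sum is X = 26. A row of size p has a winning move iff p XOR X < p (reduce it to p XOR X).
  8: 8 XOR 26 = 18 ≥ 8 — no move.
  5: 5 XOR 26 = 31 ≥ 5 — no move.
  20: 20 XOR 26 = 14 < 20 — winning move (to 14).
  28: 28 XOR 26 = 6 < 28 — winning move (to 6).
  31: 31 XOR 26 = 5 < 31 — winning move (to 5).
That gives 3 winning moves.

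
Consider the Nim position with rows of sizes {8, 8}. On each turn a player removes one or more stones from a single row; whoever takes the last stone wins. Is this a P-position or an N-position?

Write each in binary and XOR column by column:
  1000  (8)
  1000  (8)
  ----
  0000  (0)
The nim-sum is 0, so this is a P-position: the player to move is in a losing position under optimal play.

P-position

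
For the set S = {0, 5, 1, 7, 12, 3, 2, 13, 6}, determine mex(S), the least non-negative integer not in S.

4

The values 0, 1, 2, 3 are all present; 4 is the first non-negative integer missing from the set.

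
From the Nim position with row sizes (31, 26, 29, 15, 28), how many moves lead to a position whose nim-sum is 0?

5

In binary:
  11111  (31)
  11010  (26)
  11101  (29)
  01111  (15)
  11100  (28)
  -----
  01011  (11)
The overall nim-sum is X = 11. A row of size p has a winning move iff p XOR X < p (reduce it to p XOR X).
  31: 31 XOR 11 = 20 < 31 — winning move (to 20).
  26: 26 XOR 11 = 17 < 26 — winning move (to 17).
  29: 29 XOR 11 = 22 < 29 — winning move (to 22).
  15: 15 XOR 11 = 4 < 15 — winning move (to 4).
  28: 28 XOR 11 = 23 < 28 — winning move (to 23).
That gives 5 winning moves.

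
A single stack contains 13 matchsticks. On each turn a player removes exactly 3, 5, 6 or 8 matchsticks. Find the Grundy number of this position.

Compute g(0), g(1), … for moves {3, 5, 6, 8}:
g(0) = mex{} = 0
g(1) = mex{} = 0
g(2) = mex{} = 0
g(3) = mex{0} = 1
g(4) = mex{0} = 1
g(5) = mex{0} = 1
g(6) = mex{0,1} = 2
g(7) = mex{0,1} = 2
g(8) = mex{0,1} = 2
g(9) = mex{0,1,2} = 3
g(10) = mex{0,1,2} = 3
g(11) = mex{1,2} = 0
g(12) = mex{1,2,3} = 0
g(13) = mex{1,2,3} = 0
So g(13) = 0.

0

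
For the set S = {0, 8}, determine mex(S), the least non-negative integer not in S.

1

0 is in the set but 1 is not, so the mex is 1.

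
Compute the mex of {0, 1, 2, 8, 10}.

3

The values 0, 1, 2 are all present; 3 is the first non-negative integer missing from the set.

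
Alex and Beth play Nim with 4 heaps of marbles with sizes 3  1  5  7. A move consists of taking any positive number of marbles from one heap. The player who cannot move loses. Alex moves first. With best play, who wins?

Beth wins

Nim-sum: 3 ⊕ 1 ⊕ 5 ⊕ 7 = 0.
The nim-sum is 0, so this is a P-position: the player to move is in a losing position under optimal play; Alex is about to move from it and so loses — Beth wins.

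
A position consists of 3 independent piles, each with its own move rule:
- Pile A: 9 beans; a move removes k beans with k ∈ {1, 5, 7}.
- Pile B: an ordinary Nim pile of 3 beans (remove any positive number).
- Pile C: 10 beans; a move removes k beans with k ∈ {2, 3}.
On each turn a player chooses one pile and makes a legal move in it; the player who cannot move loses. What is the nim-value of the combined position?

2

For pile A, compute g(0), g(1), … with moves {1, 5, 7}:
g(0) = mex{} = 0
g(1) = mex{0} = 1
g(2) = mex{1} = 0
g(3) = mex{0} = 1
g(4) = mex{1} = 0
g(5) = mex{0} = 1
g(6) = mex{1} = 0
g(7) = mex{0} = 1
g(8) = mex{1} = 0
g(9) = mex{0} = 1
So g(9) = 1.
Pile B is a plain Nim pile of size 3, so its Grundy value is 3.
For pile C, compute g(0), g(1), … with moves {2, 3}:
k:     0  1  2  3  4  5  6  7  8  9 10
g(k):  0  0  1  1  2  0  0  1  1  2  0
So g(10) = 0.
By the Sprague-Grundy theorem, the Grundy value of a sum of independent games is the XOR of the component values.
Combined value = 1 ⊕ 3 ⊕ 0 = 2.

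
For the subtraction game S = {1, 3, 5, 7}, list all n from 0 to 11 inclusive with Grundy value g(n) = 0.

0, 2, 4, 6, 8, 10

Grundy values for subtraction set {1, 3, 5, 7}:
g(0) = mex{} = 0
g(1) = mex{0} = 1
g(2) = mex{1} = 0
g(3) = mex{0} = 1
g(4) = mex{1} = 0
g(5) = mex{0} = 1
g(6) = mex{1} = 0
g(7) = mex{0} = 1
g(8) = mex{1} = 0
g(9) = mex{0} = 1
g(10) = mex{1} = 0
g(11) = mex{0} = 1
The P-positions (g = 0) in 0..11 are 0, 2, 4, 6, 8, 10.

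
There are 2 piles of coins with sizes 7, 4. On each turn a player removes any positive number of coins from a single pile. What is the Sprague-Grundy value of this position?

3

In binary:
  111  (7)
  100  (4)
  ---
  011  (3)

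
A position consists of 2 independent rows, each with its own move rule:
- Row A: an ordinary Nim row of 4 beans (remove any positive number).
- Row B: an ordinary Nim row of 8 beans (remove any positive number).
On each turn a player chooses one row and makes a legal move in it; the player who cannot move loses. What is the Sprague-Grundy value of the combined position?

12

Row A is a plain Nim row of size 4, so its Grundy value is 4.
Row B is a plain Nim row of size 8, so its Grundy value is 8.
By the Sprague-Grundy theorem, the Grundy value of a sum of independent games is the XOR of the component values.
Combined value = 4 ⊕ 8 = 12.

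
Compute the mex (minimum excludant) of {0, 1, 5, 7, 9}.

The values 0, 1 are all present; 2 is the first non-negative integer missing from the set.

2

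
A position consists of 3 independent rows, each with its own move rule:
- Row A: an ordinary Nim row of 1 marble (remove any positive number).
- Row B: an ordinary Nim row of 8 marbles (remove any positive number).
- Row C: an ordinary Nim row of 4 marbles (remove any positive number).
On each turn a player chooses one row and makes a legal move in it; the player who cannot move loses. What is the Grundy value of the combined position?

Row A is a plain Nim row of size 1, so its Grundy value is 1.
Row B is a plain Nim row of size 8, so its Grundy value is 8.
Row C is a plain Nim row of size 4, so its Grundy value is 4.
By the Sprague-Grundy theorem, the Grundy value of a sum of independent games is the XOR of the component values.
Combined value = 1 XOR 8 XOR 4 = 13.

13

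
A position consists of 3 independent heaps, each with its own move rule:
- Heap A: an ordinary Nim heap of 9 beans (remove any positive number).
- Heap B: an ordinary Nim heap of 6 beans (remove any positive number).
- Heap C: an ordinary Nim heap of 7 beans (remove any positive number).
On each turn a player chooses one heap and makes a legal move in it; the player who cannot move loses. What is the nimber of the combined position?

8

Heap A is a plain Nim heap of size 9, so its Grundy value is 9.
Heap B is a plain Nim heap of size 6, so its Grundy value is 6.
Heap C is a plain Nim heap of size 7, so its Grundy value is 7.
By the Sprague-Grundy theorem, the Grundy value of a sum of independent games is the XOR of the component values.
Combined value = 9 ⊕ 6 ⊕ 7 = 8.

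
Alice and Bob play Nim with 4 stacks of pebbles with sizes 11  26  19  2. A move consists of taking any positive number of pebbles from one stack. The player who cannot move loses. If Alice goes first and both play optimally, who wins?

Compute the nim-sum pairwise:
11 ^ 26 = 17
17 ^ 19 = 2
2 ^ 2 = 0
The nim-sum is 0, so this is a P-position: the player to move is in a losing position under optimal play; Alice is about to move from it and so loses — Bob wins.

Bob wins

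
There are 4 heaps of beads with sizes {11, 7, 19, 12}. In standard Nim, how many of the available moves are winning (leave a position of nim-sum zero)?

1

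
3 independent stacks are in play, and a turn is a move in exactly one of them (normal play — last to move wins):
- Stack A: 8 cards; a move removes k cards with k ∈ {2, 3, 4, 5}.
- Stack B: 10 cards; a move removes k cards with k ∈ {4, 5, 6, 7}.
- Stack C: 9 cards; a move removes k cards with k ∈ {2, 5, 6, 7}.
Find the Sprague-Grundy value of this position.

0

Build the Grundy sequence for stack A with g(k) = mex{g(k−s) : s ∈ {2, 3, 4, 5}, s ≤ k}:
g(0) = mex{} = 0
g(1) = mex{} = 0
g(2) = mex{0} = 1
g(3) = mex{0} = 1
g(4) = mex{0,1} = 2
g(5) = mex{0,1} = 2
g(6) = mex{0,1,2} = 3
g(7) = mex{1,2} = 0
g(8) = mex{1,2,3} = 0
So g(8) = 0.
For stack B, compute g(0), g(1), … with moves {4, 5, 6, 7}:
g(0) = mex{} = 0
g(1) = mex{} = 0
g(2) = mex{} = 0
g(3) = mex{} = 0
g(4) = mex{0} = 1
g(5) = mex{0} = 1
g(6) = mex{0} = 1
g(7) = mex{0} = 1
g(8) = mex{0,1} = 2
g(9) = mex{0,1} = 2
g(10) = mex{0,1} = 2
So g(10) = 2.
Build the Grundy sequence for stack C with g(k) = mex{g(k−s) : s ∈ {2, 5, 6, 7}, s ≤ k}:
k:     0  1  2  3  4  5  6  7  8  9
g(k):  0  0  1  1  0  2  1  3  2  2
So g(9) = 2.
By the Sprague-Grundy theorem, the Grundy value of a sum of independent games is the XOR of the component values.
Combined value = 0 ⊕ 2 ⊕ 2 = 0.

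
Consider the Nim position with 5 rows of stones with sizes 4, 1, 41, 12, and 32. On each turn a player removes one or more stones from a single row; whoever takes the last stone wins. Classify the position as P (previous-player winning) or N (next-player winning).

P-position

Nim-sum: 4 XOR 1 XOR 41 XOR 12 XOR 32 = 0.
The nim-sum is 0, so this is a P-position: the player to move is in a losing position under optimal play.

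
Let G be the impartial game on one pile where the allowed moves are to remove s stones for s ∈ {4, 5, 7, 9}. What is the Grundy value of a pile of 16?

Compute g(0), g(1), … for moves {4, 5, 7, 9}:
k:     0  1  2  3  4  5  6  7  8  9 10 11 12 13 14 15 16
g(k):  0  0  0  0  1  1  1  1  2  2  2  2  3  0  0  0  0
So g(16) = 0.

0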